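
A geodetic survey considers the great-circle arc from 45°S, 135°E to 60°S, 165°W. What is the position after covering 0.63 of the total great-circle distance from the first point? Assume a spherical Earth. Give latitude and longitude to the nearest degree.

≈ 58°S, 168°E

Convert each endpoint to a unit vector on the sphere (x = cos φ cos λ, y = cos φ sin λ, z = sin φ).
The central angle between the endpoints is δ = arccos(p₁·p₂) ≈ 0.661 rad (37.9°).
Interpolate at f = 0.63 with slerp weights a = sin((1−f)δ)/sin δ ≈ 0.394, b = sin(fδ)/sin δ ≈ 0.659.
p = a·p₁ + b·p₂ ≈ (-0.515, 0.112, -0.850); φ = arcsin(p_z) ≈ -58.16°, λ = atan2(p_y, p_x) ≈ 167.75°.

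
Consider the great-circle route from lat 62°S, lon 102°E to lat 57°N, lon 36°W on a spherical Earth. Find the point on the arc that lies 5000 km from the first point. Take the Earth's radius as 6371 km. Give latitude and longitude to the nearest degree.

Convert each endpoint to a unit vector on the sphere (x = cos φ cos λ, y = cos φ sin λ, z = sin φ).
The central angle between the endpoints is δ = arccos(p₁·p₂) ≈ 2.767 rad (158.5°). The total great-circle distance is δ·R ≈ 2.767 × 6371 ≈ 17626 km, so the target fraction is f = 5000/17626 ≈ 0.284.
Interpolate at f ≈ 0.284 with slerp weights a = sin((1−f)δ)/sin δ ≈ 2.503, b = sin(fδ)/sin δ ≈ 1.930.
p = a·p₁ + b·p₂ ≈ (0.606, 0.532, -0.592); φ = arcsin(p_z) ≈ -36.28°, λ = atan2(p_y, p_x) ≈ 41.27°.

≈ lat 36°S, lon 41°E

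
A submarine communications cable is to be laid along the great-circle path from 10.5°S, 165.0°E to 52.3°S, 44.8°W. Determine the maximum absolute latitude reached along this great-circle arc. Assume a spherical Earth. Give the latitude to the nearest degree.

≈ 71°S

The great circle lies in the plane with unit normal n̂ = (p₁ × p₂)/|p₁ × p₂|.
Here n̂_z ≈ +0.323; the vertex latitude is φ_max = arccos|n̂_z| ≈ 71.2°.
Check via Clairaut: cos φ_max = |cos φ₁| · sin C = cos(10.5°)·sin(160.8°) ≈ 0.323, again giving ≈ 71.2°.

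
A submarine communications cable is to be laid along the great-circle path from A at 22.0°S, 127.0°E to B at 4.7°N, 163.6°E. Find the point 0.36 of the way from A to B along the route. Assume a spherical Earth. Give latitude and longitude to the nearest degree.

From cos δ = sin φ₁ sin φ₂ + cos φ₁ cos φ₂ cos Δλ, the central angle is δ ≈ 0.780 rad (44.7°).
Interpolate at f = 0.36 with slerp weights a = sin((1−f)δ)/sin δ ≈ 0.681, b = sin(fδ)/sin δ ≈ 0.394.
p = a·p₁ + b·p₂ ≈ (-0.757, 0.615, -0.223); φ = arcsin(p_z) ≈ -12.87°, λ = atan2(p_y, p_x) ≈ 140.90°.

≈ 13°S, 141°E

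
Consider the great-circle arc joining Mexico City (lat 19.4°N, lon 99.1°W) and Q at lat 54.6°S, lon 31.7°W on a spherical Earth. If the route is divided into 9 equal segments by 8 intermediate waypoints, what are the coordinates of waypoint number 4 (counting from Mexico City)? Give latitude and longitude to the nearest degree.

≈ lat 16°S, lon 77°W

From cos δ = sin φ₁ sin φ₂ + cos φ₁ cos φ₂ cos Δλ, the central angle is δ ≈ 1.632 rad (93.5°).
Interpolate at f = 4/9 with slerp weights a = sin((1−f)δ)/sin δ ≈ 0.789, b = sin(fδ)/sin δ ≈ 0.664.
p = a·p₁ + b·p₂ ≈ (0.210, -0.937, -0.280); φ = arcsin(p_z) ≈ -16.24°, λ = atan2(p_y, p_x) ≈ -77.38°.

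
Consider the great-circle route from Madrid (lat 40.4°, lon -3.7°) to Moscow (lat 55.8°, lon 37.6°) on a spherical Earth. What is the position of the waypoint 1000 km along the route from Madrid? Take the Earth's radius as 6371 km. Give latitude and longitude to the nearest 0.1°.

≈ lat 46.3°, lon 5.7°

Convert each endpoint to a unit vector on the sphere (x = cos φ cos λ, y = cos φ sin λ, z = sin φ).
The central angle between the endpoints is δ = arccos(p₁·p₂) ≈ 0.540 rad (30.9°). The total great-circle distance is δ·R ≈ 0.540 × 6371 ≈ 3441 km, so the target fraction is f = 1000/3441 ≈ 0.291.
Interpolate at f ≈ 0.291 with slerp weights a = sin((1−f)δ)/sin δ ≈ 0.727, b = sin(fδ)/sin δ ≈ 0.304.
p = a·p₁ + b·p₂ ≈ (0.688, 0.069, 0.723); φ = arcsin(p_z) ≈ 46.27°, λ = atan2(p_y, p_x) ≈ 5.69°.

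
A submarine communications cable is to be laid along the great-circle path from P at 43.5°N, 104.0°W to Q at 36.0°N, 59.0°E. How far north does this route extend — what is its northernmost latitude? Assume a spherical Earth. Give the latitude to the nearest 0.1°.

≈ 80.0°N

The great circle lies in the plane with unit normal n̂ = (p₁ × p₂)/|p₁ × p₂|.
Here n̂_z ≈ +0.174; the vertex latitude is φ_max = arccos|n̂_z| ≈ 80.0°.
Check via Clairaut: cos φ_max = |cos φ₁| · sin C = cos(43.5°)·sin(13.9°) ≈ 0.174, again giving ≈ 80.0°.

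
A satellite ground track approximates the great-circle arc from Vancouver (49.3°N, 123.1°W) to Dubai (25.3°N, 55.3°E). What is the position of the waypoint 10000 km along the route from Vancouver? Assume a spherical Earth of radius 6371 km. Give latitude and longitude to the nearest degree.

Write both endpoints as unit vectors p₁, p₂ with components (cos φ cos λ, cos φ sin λ, sin φ).
The central angle between the endpoints is δ = arccos(p₁·p₂) ≈ 1.839 rad (105.4°). The total great-circle distance is δ·R ≈ 1.839 × 6371 ≈ 11718 km, so the target fraction is f = 10000/11718 ≈ 0.853.
Interpolate at f ≈ 0.853 with slerp weights a = sin((1−f)δ)/sin δ ≈ 0.276, b = sin(fδ)/sin δ ≈ 1.037.
p = a·p₁ + b·p₂ ≈ (0.435, 0.620, 0.653); φ = arcsin(p_z) ≈ 40.75°, λ = atan2(p_y, p_x) ≈ 54.92°.

≈ 41°N, 55°E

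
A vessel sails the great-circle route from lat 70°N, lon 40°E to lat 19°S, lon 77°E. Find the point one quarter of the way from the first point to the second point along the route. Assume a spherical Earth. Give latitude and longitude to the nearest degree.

≈ lat 49°N, lon 60°E

From cos δ = sin φ₁ sin φ₂ + cos φ₁ cos φ₂ cos Δλ, the central angle is δ ≈ 1.618 rad (92.7°).
Interpolate at f = 1/4 with slerp weights a = sin((1−f)δ)/sin δ ≈ 0.938, b = sin(fδ)/sin δ ≈ 0.394.
p = a·p₁ + b·p₂ ≈ (0.330, 0.569, 0.753); φ = arcsin(p_z) ≈ 48.86°, λ = atan2(p_y, p_x) ≈ 59.93°.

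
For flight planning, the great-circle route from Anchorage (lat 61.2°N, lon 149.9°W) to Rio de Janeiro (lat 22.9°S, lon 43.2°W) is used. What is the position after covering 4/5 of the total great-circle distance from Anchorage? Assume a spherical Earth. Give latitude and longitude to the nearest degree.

Convert each endpoint to a unit vector on the sphere (x = cos φ cos λ, y = cos φ sin λ, z = sin φ).
The central angle between the endpoints is δ = arccos(p₁·p₂) ≈ 2.058 rad (117.9°).
Interpolate at f = 4/5 with slerp weights a = sin((1−f)δ)/sin δ ≈ 0.453, b = sin(fδ)/sin δ ≈ 1.129.
p = a·p₁ + b·p₂ ≈ (0.569, -0.821, -0.042); φ = arcsin(p_z) ≈ -2.42°, λ = atan2(p_y, p_x) ≈ -55.27°.

≈ lat 2°S, lon 55°W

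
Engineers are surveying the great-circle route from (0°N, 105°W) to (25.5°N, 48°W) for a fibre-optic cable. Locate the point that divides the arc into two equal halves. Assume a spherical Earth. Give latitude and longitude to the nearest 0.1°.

≈ (14.4°N, 78.1°W)

Write both endpoints as unit vectors p₁, p₂ with components (cos φ cos λ, cos φ sin λ, sin φ).
The central angle between the endpoints is δ = arccos(p₁·p₂) ≈ 1.057 rad (60.6°).
Interpolate at f = 1/2 with slerp weights a = sin((1−f)δ)/sin δ ≈ 0.579, b = sin(fδ)/sin δ ≈ 0.579.
p = a·p₁ + b·p₂ ≈ (0.200, -0.948, 0.249); φ = arcsin(p_z) ≈ 14.43°, λ = atan2(p_y, p_x) ≈ -78.09°.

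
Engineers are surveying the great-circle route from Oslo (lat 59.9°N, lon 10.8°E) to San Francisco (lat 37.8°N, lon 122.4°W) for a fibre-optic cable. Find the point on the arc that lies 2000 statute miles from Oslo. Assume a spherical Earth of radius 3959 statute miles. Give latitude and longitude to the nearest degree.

Convert each endpoint to a unit vector on the sphere (x = cos φ cos λ, y = cos φ sin λ, z = sin φ).
The central angle between the endpoints is δ = arccos(p₁·p₂) ≈ 1.309 rad (75.0°). The total great-circle distance is δ·R ≈ 1.309 × 3959 ≈ 5182 mi, so the target fraction is f = 2000/5182 ≈ 0.386.
Interpolate at f ≈ 0.386 with slerp weights a = sin((1−f)δ)/sin δ ≈ 0.745, b = sin(fδ)/sin δ ≈ 0.501.
p = a·p₁ + b·p₂ ≈ (0.155, -0.264, 0.952); φ = arcsin(p_z) ≈ 72.16°, λ = atan2(p_y, p_x) ≈ -59.60°.

≈ lat 72°N, lon 60°W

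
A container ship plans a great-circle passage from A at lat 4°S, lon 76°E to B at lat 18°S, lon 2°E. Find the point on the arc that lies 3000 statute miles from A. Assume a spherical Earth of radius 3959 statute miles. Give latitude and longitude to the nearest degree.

≈ lat 15°S, lon 33°E

Write both endpoints as unit vectors p₁, p₂ with components (cos φ cos λ, cos φ sin λ, sin φ).
The central angle between the endpoints is δ = arccos(p₁·p₂) ≈ 1.284 rad (73.6°). The total great-circle distance is δ·R ≈ 1.284 × 3959 ≈ 5083 mi, so the target fraction is f = 3000/5083 ≈ 0.590.
Interpolate at f ≈ 0.590 with slerp weights a = sin((1−f)δ)/sin δ ≈ 0.524, b = sin(fδ)/sin δ ≈ 0.717.
p = a·p₁ + b·p₂ ≈ (0.807, 0.531, -0.258); φ = arcsin(p_z) ≈ -14.95°, λ = atan2(p_y, p_x) ≈ 33.31°.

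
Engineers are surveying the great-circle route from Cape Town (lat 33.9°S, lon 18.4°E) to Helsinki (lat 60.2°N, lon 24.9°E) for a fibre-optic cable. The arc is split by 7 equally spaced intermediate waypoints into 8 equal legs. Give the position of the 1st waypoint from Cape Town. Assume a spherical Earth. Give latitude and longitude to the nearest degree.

Write both endpoints as unit vectors p₁, p₂ with components (cos φ cos λ, cos φ sin λ, sin φ).
The central angle between the endpoints is δ = arccos(p₁·p₂) ≈ 1.645 rad (94.3°).
Interpolate at f = 1/8 with slerp weights a = sin((1−f)δ)/sin δ ≈ 0.994, b = sin(fδ)/sin δ ≈ 0.205.
p = a·p₁ + b·p₂ ≈ (0.875, 0.303, -0.377); φ = arcsin(p_z) ≈ -22.14°, λ = atan2(p_y, p_x) ≈ 19.11°.

≈ lat 22°S, lon 19°E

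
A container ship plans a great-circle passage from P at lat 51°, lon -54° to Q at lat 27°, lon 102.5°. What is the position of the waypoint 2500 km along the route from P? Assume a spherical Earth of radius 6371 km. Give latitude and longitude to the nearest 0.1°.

≈ lat 70.5°, lon -29.7°

The haversine formula gives a central angle δ ≈ 1.733 rad (99.3°) between the endpoints. The total great-circle distance is δ·R ≈ 1.733 × 6371 ≈ 11040 km, so the target fraction is f = 2500/11040 ≈ 0.226.
Interpolate at f ≈ 0.226 with slerp weights a = sin((1−f)δ)/sin δ ≈ 0.987, b = sin(fδ)/sin δ ≈ 0.387.
p = a·p₁ + b·p₂ ≈ (0.290, -0.165, 0.943); φ = arcsin(p_z) ≈ 70.49°, λ = atan2(p_y, p_x) ≈ -29.65°.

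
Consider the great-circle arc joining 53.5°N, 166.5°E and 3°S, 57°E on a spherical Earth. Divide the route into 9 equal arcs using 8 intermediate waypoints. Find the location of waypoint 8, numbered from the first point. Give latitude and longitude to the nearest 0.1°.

From cos δ = sin φ₁ sin φ₂ + cos φ₁ cos φ₂ cos Δλ, the central angle is δ ≈ 1.814 rad (103.9°).
Interpolate at f = 8/9 with slerp weights a = sin((1−f)δ)/sin δ ≈ 0.206, b = sin(fδ)/sin δ ≈ 1.029.
p = a·p₁ + b·p₂ ≈ (0.441, 0.891, 0.112); φ = arcsin(p_z) ≈ 6.42°, λ = atan2(p_y, p_x) ≈ 63.68°.

≈ 6.4°N, 63.7°E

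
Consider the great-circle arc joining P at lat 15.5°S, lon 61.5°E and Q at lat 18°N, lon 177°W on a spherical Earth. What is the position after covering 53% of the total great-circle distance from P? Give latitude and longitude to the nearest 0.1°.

Write both endpoints as unit vectors p₁, p₂ with components (cos φ cos λ, cos φ sin λ, sin φ).
The central angle between the endpoints is δ = arccos(p₁·p₂) ≈ 2.167 rad (124.2°).
Interpolate at f = 0.53 with slerp weights a = sin((1−f)δ)/sin δ ≈ 1.029, b = sin(fδ)/sin δ ≈ 1.102.
p = a·p₁ + b·p₂ ≈ (-0.574, 0.816, 0.066); φ = arcsin(p_z) ≈ 3.77°, λ = atan2(p_y, p_x) ≈ 125.11°.

≈ lat 3.8°N, lon 125.1°E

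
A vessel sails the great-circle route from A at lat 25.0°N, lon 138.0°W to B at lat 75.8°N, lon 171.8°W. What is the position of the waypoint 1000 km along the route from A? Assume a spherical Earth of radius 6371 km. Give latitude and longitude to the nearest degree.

≈ lat 34°N, lon 140°W

Write both endpoints as unit vectors p₁, p₂ with components (cos φ cos λ, cos φ sin λ, sin φ).
The central angle between the endpoints is δ = arccos(p₁·p₂) ≈ 0.934 rad (53.5°). The total great-circle distance is δ·R ≈ 0.934 × 6371 ≈ 5952 km, so the target fraction is f = 1000/5952 ≈ 0.168.
Interpolate at f ≈ 0.168 with slerp weights a = sin((1−f)δ)/sin δ ≈ 0.872, b = sin(fδ)/sin δ ≈ 0.194.
p = a·p₁ + b·p₂ ≈ (-0.635, -0.536, 0.557); φ = arcsin(p_z) ≈ 33.85°, λ = atan2(p_y, p_x) ≈ -139.83°.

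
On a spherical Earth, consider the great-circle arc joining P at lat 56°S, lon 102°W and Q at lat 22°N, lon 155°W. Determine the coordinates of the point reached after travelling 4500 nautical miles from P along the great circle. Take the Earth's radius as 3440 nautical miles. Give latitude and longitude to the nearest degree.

Write both endpoints as unit vectors p₁, p₂ with components (cos φ cos λ, cos φ sin λ, sin φ).
The central angle between the endpoints is δ = arccos(p₁·p₂) ≈ 1.569 rad (89.9°). The total great-circle distance is δ·R ≈ 1.569 × 3440 ≈ 5399 nmi, so the target fraction is f = 4500/5399 ≈ 0.834.
Interpolate at f ≈ 0.834 with slerp weights a = sin((1−f)δ)/sin δ ≈ 0.258, b = sin(fδ)/sin δ ≈ 0.966.
p = a·p₁ + b·p₂ ≈ (-0.842, -0.520, 0.148); φ = arcsin(p_z) ≈ 8.49°, λ = atan2(p_y, p_x) ≈ -148.30°.

≈ lat 8°N, lon 148°W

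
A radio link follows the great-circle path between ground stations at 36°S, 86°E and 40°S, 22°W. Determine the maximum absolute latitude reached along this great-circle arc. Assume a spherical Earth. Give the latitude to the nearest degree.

The great circle lies in the plane with unit normal n̂ = (p₁ × p₂)/|p₁ × p₂|.
Here n̂_z ≈ -0.600; the vertex latitude is φ_max = arccos|n̂_z| ≈ 53.1°.

≈ 53°S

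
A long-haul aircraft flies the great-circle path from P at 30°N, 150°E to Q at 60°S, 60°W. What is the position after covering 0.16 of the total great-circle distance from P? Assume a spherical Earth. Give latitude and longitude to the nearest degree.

≈ 9°N, 160°E

Write both endpoints as unit vectors p₁, p₂ with components (cos φ cos λ, cos φ sin λ, sin φ).
The central angle between the endpoints is δ = arccos(p₁·p₂) ≈ 2.512 rad (143.9°).
Interpolate at f = 0.16 with slerp weights a = sin((1−f)δ)/sin δ ≈ 1.457, b = sin(fδ)/sin δ ≈ 0.664.
p = a·p₁ + b·p₂ ≈ (-0.927, 0.343, 0.153); φ = arcsin(p_z) ≈ 8.83°, λ = atan2(p_y, p_x) ≈ 159.67°.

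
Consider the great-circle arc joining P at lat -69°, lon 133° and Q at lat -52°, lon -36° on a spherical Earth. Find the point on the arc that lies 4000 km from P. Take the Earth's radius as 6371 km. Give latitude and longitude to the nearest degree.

≈ lat -75°, lon -29°

From cos δ = sin φ₁ sin φ₂ + cos φ₁ cos φ₂ cos Δλ, the central angle is δ ≈ 1.025 rad (58.7°). The total great-circle distance is δ·R ≈ 1.025 × 6371 ≈ 6530 km, so the target fraction is f = 4000/6530 ≈ 0.613.
Interpolate at f ≈ 0.613 with slerp weights a = sin((1−f)δ)/sin δ ≈ 0.453, b = sin(fδ)/sin δ ≈ 0.687.
p = a·p₁ + b·p₂ ≈ (0.232, -0.130, -0.964); φ = arcsin(p_z) ≈ -74.59°, λ = atan2(p_y, p_x) ≈ -29.31°.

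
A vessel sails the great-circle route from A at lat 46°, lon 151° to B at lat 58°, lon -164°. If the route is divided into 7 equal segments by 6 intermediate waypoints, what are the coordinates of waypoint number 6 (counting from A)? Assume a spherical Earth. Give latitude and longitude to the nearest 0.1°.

≈ lat 57.5°, lon -171.8°

Write both endpoints as unit vectors p₁, p₂ with components (cos φ cos λ, cos φ sin λ, sin φ).
The central angle between the endpoints is δ = arccos(p₁·p₂) ≈ 0.515 rad (29.5°).
Interpolate at f = 6/7 with slerp weights a = sin((1−f)δ)/sin δ ≈ 0.149, b = sin(fδ)/sin δ ≈ 0.867.
p = a·p₁ + b·p₂ ≈ (-0.533, -0.076, 0.843); φ = arcsin(p_z) ≈ 57.45°, λ = atan2(p_y, p_x) ≈ -171.83°.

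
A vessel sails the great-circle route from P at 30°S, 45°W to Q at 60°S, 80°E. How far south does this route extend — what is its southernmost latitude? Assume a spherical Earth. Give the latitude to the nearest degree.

The great circle lies in the plane with unit normal n̂ = (p₁ × p₂)/|p₁ × p₂|.
Here n̂_z ≈ +0.361; the vertex latitude is φ_max = arccos|n̂_z| ≈ 68.8°.
Check via Clairaut: cos φ_max = |cos φ₁| · sin C = cos(30.0°)·sin(155.4°) ≈ 0.361, again giving ≈ 68.8°.

≈ 69°S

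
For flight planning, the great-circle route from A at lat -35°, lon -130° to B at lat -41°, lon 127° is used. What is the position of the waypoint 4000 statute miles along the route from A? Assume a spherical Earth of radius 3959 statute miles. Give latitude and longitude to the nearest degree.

≈ lat -49°, lon 150°

From cos δ = sin φ₁ sin φ₂ + cos φ₁ cos φ₂ cos Δλ, the central angle is δ ≈ 1.331 rad (76.3°). The total great-circle distance is δ·R ≈ 1.331 × 3959 ≈ 5271 mi, so the target fraction is f = 4000/5271 ≈ 0.759.
Interpolate at f ≈ 0.759 with slerp weights a = sin((1−f)δ)/sin δ ≈ 0.325, b = sin(fδ)/sin δ ≈ 0.872.
p = a·p₁ + b·p₂ ≈ (-0.567, 0.322, -0.758); φ = arcsin(p_z) ≈ -49.31°, λ = atan2(p_y, p_x) ≈ 150.42°.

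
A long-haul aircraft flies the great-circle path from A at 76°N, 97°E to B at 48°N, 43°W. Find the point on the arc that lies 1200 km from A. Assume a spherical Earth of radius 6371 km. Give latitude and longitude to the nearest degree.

≈ 82°N, 47°E

Write both endpoints as unit vectors p₁, p₂ with components (cos φ cos λ, cos φ sin λ, sin φ).
The central angle between the endpoints is δ = arccos(p₁·p₂) ≈ 0.931 rad (53.3°). The total great-circle distance is δ·R ≈ 0.931 × 6371 ≈ 5931 km, so the target fraction is f = 1200/5931 ≈ 0.202.
Interpolate at f ≈ 0.202 with slerp weights a = sin((1−f)δ)/sin δ ≈ 0.843, b = sin(fδ)/sin δ ≈ 0.233.
p = a·p₁ + b·p₂ ≈ (0.089, 0.096, 0.991); φ = arcsin(p_z) ≈ 82.47°, λ = atan2(p_y, p_x) ≈ 47.02°.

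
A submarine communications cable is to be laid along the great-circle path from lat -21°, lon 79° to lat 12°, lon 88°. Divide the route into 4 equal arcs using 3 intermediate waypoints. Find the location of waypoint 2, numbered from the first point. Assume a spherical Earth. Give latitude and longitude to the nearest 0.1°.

Write both endpoints as unit vectors p₁, p₂ with components (cos φ cos λ, cos φ sin λ, sin φ).
The central angle between the endpoints is δ = arccos(p₁·p₂) ≈ 0.596 rad (34.2°).
Interpolate at f = 2/4 with slerp weights a = sin((1−f)δ)/sin δ ≈ 0.523, b = sin(fδ)/sin δ ≈ 0.523.
p = a·p₁ + b·p₂ ≈ (0.111, 0.991, -0.079); φ = arcsin(p_z) ≈ -4.51°, λ = atan2(p_y, p_x) ≈ 83.61°.

≈ lat -4.5°, lon 83.6°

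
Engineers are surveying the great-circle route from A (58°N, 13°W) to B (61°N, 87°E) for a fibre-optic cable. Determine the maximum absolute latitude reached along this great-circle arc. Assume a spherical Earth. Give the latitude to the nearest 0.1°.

The great circle lies in the plane with unit normal n̂ = (p₁ × p₂)/|p₁ × p₂|.
Here n̂_z ≈ +0.353; the vertex latitude is φ_max = arccos|n̂_z| ≈ 69.3°.
Check via Clairaut: cos φ_max = |cos φ₁| · sin C = cos(58.0°)·sin(41.8°) ≈ 0.353, again giving ≈ 69.3°.

≈ 69.3°N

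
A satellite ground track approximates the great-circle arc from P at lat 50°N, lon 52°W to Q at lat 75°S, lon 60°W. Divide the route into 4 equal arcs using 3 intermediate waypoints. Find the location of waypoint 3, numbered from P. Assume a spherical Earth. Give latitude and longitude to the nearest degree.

≈ lat 44°S, lon 55°W

Write both endpoints as unit vectors p₁, p₂ with components (cos φ cos λ, cos φ sin λ, sin φ).
The central angle between the endpoints is δ = arccos(p₁·p₂) ≈ 2.184 rad (125.1°).
Interpolate at f = 3/4 with slerp weights a = sin((1−f)δ)/sin δ ≈ 0.635, b = sin(fδ)/sin δ ≈ 1.220.
p = a·p₁ + b·p₂ ≈ (0.409, -0.595, -0.692); φ = arcsin(p_z) ≈ -43.79°, λ = atan2(p_y, p_x) ≈ -55.49°.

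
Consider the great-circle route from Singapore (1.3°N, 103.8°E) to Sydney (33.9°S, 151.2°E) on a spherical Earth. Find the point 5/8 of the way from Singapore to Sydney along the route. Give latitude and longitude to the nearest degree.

≈ 22°S, 131°E

Convert each endpoint to a unit vector on the sphere (x = cos φ cos λ, y = cos φ sin λ, z = sin φ).
The central angle between the endpoints is δ = arccos(p₁·p₂) ≈ 0.990 rad (56.7°).
Interpolate at f = 5/8 with slerp weights a = sin((1−f)δ)/sin δ ≈ 0.434, b = sin(fδ)/sin δ ≈ 0.694.
p = a·p₁ + b·p₂ ≈ (-0.608, 0.699, -0.377); φ = arcsin(p_z) ≈ -22.15°, λ = atan2(p_y, p_x) ≈ 131.03°.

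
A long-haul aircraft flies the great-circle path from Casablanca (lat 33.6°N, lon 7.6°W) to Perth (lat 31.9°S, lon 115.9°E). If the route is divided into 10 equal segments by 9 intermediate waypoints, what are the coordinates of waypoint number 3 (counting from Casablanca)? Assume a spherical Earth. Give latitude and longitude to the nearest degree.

≈ lat 17°N, lon 33°E

The haversine formula gives a central angle δ ≈ 2.322 rad (133.1°) between the endpoints.
Interpolate at f = 3/10 with slerp weights a = sin((1−f)δ)/sin δ ≈ 1.367, b = sin(fδ)/sin δ ≈ 0.878.
p = a·p₁ + b·p₂ ≈ (0.803, 0.520, 0.292); φ = arcsin(p_z) ≈ 16.99°, λ = atan2(p_y, p_x) ≈ 32.95°.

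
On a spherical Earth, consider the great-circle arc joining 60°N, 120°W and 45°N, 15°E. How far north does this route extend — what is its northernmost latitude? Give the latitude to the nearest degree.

≈ 74°N

The great circle lies in the plane with unit normal n̂ = (p₁ × p₂)/|p₁ × p₂|.
Here n̂_z ≈ +0.268; the vertex latitude is φ_max = arccos|n̂_z| ≈ 74.4°.
Check via Clairaut: cos φ_max = |cos φ₁| · sin C = cos(60.0°)·sin(32.4°) ≈ 0.268, again giving ≈ 74.4°.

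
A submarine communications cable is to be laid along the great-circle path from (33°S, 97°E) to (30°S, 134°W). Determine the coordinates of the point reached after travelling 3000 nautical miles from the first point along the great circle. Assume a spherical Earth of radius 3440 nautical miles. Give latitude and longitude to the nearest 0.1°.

The haversine formula gives a central angle δ ≈ 1.757 rad (100.6°) between the endpoints. The total great-circle distance is δ·R ≈ 1.757 × 3440 ≈ 6043 nmi, so the target fraction is f = 3000/6043 ≈ 0.496.
Interpolate at f ≈ 0.496 with slerp weights a = sin((1−f)δ)/sin δ ≈ 0.787, b = sin(fδ)/sin δ ≈ 0.779.
p = a·p₁ + b·p₂ ≈ (-0.549, 0.170, -0.818); φ = arcsin(p_z) ≈ -54.91°, λ = atan2(p_y, p_x) ≈ 162.81°.

≈ (54.9°S, 162.8°E)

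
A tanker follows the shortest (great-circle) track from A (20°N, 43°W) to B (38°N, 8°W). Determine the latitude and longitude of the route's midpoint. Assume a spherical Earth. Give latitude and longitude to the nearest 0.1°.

≈ (30.2°N, 27.1°W)

Convert each endpoint to a unit vector on the sphere (x = cos φ cos λ, y = cos φ sin λ, z = sin φ).
The central angle between the endpoints is δ = arccos(p₁·p₂) ≈ 0.614 rad (35.2°).
Interpolate at f = 1/2 with slerp weights a = sin((1−f)δ)/sin δ ≈ 0.525, b = sin(fδ)/sin δ ≈ 0.525.
p = a·p₁ + b·p₂ ≈ (0.770, -0.394, 0.502); φ = arcsin(p_z) ≈ 30.16°, λ = atan2(p_y, p_x) ≈ -27.09°.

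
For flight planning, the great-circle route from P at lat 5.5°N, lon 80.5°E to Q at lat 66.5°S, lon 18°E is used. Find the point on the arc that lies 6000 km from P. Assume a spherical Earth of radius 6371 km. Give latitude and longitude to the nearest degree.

≈ lat 44°S, lon 57°E

The haversine formula gives a central angle δ ≈ 1.475 rad (84.5°) between the endpoints. The total great-circle distance is δ·R ≈ 1.475 × 6371 ≈ 9399 km, so the target fraction is f = 6000/9399 ≈ 0.638.
Interpolate at f ≈ 0.638 with slerp weights a = sin((1−f)δ)/sin δ ≈ 0.511, b = sin(fδ)/sin δ ≈ 0.812.
p = a·p₁ + b·p₂ ≈ (0.392, 0.602, -0.696); φ = arcsin(p_z) ≈ -44.10°, λ = atan2(p_y, p_x) ≈ 56.92°.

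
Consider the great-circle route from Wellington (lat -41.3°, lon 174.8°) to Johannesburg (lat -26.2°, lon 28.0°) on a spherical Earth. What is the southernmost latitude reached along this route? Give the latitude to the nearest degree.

The great circle lies in the plane with unit normal n̂ = (p₁ × p₂)/|p₁ × p₂|.
Here n̂_z ≈ -0.384; the vertex latitude is φ_max = arccos|n̂_z| ≈ 67.4°.

≈ -67°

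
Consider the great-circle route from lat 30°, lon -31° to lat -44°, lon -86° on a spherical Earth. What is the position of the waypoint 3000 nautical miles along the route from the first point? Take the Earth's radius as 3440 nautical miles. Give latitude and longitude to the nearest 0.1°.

≈ lat -12.4°, lon -58.5°

Convert each endpoint to a unit vector on the sphere (x = cos φ cos λ, y = cos φ sin λ, z = sin φ).
The central angle between the endpoints is δ = arccos(p₁·p₂) ≈ 1.561 rad (89.4°). The total great-circle distance is δ·R ≈ 1.561 × 3440 ≈ 5369 nmi, so the target fraction is f = 3000/5369 ≈ 0.559.
Interpolate at f ≈ 0.559 with slerp weights a = sin((1−f)δ)/sin δ ≈ 0.636, b = sin(fδ)/sin δ ≈ 0.766.
p = a·p₁ + b·p₂ ≈ (0.510, -0.833, -0.214); φ = arcsin(p_z) ≈ -12.36°, λ = atan2(p_y, p_x) ≈ -58.51°.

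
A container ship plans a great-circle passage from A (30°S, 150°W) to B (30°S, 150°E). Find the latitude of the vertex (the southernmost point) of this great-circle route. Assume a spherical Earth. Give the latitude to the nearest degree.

≈ 34°S

The great circle lies in the plane with unit normal n̂ = (p₁ × p₂)/|p₁ × p₂|.
Here n̂_z ≈ -0.832; the vertex latitude is φ_max = arccos|n̂_z| ≈ 33.7°.
Check via Clairaut: cos φ_max = |cos φ₁| · sin C = cos(30.0°)·sin(106.1°) ≈ 0.832, again giving ≈ 33.7°.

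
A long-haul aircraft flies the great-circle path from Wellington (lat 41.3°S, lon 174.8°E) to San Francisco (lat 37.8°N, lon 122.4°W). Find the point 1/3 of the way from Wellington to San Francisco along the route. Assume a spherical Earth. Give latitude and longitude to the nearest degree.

≈ lat 16°S, lon 162°W

Convert each endpoint to a unit vector on the sphere (x = cos φ cos λ, y = cos φ sin λ, z = sin φ).
The central angle between the endpoints is δ = arccos(p₁·p₂) ≈ 1.704 rad (97.7°).
Interpolate at f = 1/3 with slerp weights a = sin((1−f)δ)/sin δ ≈ 0.915, b = sin(fδ)/sin δ ≈ 0.543.
p = a·p₁ + b·p₂ ≈ (-0.915, -0.300, -0.271); φ = arcsin(p_z) ≈ -15.74°, λ = atan2(p_y, p_x) ≈ -161.85°.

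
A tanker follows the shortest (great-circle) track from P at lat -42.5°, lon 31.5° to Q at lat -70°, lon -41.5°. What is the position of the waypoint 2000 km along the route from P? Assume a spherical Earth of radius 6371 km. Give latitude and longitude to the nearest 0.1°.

Convert each endpoint to a unit vector on the sphere (x = cos φ cos λ, y = cos φ sin λ, z = sin φ).
The central angle between the endpoints is δ = arccos(p₁·p₂) ≈ 0.783 rad (44.9°). The total great-circle distance is δ·R ≈ 0.783 × 6371 ≈ 4991 km, so the target fraction is f = 2000/4991 ≈ 0.401.
Interpolate at f ≈ 0.401 with slerp weights a = sin((1−f)δ)/sin δ ≈ 0.641, b = sin(fδ)/sin δ ≈ 0.438.
p = a·p₁ + b·p₂ ≈ (0.515, 0.148, -0.844); φ = arcsin(p_z) ≈ -57.60°, λ = atan2(p_y, p_x) ≈ 16.01°.

≈ lat -57.6°, lon 16.0°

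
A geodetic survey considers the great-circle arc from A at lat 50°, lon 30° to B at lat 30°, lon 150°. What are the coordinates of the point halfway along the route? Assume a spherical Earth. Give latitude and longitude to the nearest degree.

≈ lat 58°, lon 104°

The haversine formula gives a central angle δ ≈ 1.466 rad (84.0°) between the endpoints.
Interpolate at f = 1/2 with slerp weights a = sin((1−f)δ)/sin δ ≈ 0.673, b = sin(fδ)/sin δ ≈ 0.673.
p = a·p₁ + b·p₂ ≈ (-0.130, 0.508, 0.852); φ = arcsin(p_z) ≈ 58.40°, λ = atan2(p_y, p_x) ≈ 104.37°.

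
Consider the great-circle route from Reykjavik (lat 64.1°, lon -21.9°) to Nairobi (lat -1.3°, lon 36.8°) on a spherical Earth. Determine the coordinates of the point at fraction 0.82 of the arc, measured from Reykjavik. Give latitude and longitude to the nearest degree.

≈ lat 12°, lon 31°

From cos δ = sin φ₁ sin φ₂ + cos φ₁ cos φ₂ cos Δλ, the central angle is δ ≈ 1.363 rad (78.1°).
Interpolate at f = 0.82 with slerp weights a = sin((1−f)δ)/sin δ ≈ 0.248, b = sin(fδ)/sin δ ≈ 0.919.
p = a·p₁ + b·p₂ ≈ (0.836, 0.510, 0.202); φ = arcsin(p_z) ≈ 11.68°, λ = atan2(p_y, p_x) ≈ 31.37°.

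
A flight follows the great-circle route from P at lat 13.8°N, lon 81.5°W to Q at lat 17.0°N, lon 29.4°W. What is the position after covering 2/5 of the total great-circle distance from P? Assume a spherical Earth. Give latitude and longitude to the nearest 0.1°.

≈ lat 16.6°N, lon 60.9°W

From cos δ = sin φ₁ sin φ₂ + cos φ₁ cos φ₂ cos Δλ, the central angle is δ ≈ 0.876 rad (50.2°).
Interpolate at f = 2/5 with slerp weights a = sin((1−f)δ)/sin δ ≈ 0.653, b = sin(fδ)/sin δ ≈ 0.447.
p = a·p₁ + b·p₂ ≈ (0.466, -0.837, 0.286); φ = arcsin(p_z) ≈ 16.65°, λ = atan2(p_y, p_x) ≈ -60.89°.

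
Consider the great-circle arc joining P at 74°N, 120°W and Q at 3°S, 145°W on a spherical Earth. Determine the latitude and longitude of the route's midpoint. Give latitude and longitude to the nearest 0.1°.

From cos δ = sin φ₁ sin φ₂ + cos φ₁ cos φ₂ cos Δλ, the central angle is δ ≈ 1.370 rad (78.5°).
Interpolate at f = 1/2 with slerp weights a = sin((1−f)δ)/sin δ ≈ 0.646, b = sin(fδ)/sin δ ≈ 0.646.
p = a·p₁ + b·p₂ ≈ (-0.617, -0.524, 0.587); φ = arcsin(p_z) ≈ 35.94°, λ = atan2(p_y, p_x) ≈ -139.67°.

≈ 35.9°N, 139.7°W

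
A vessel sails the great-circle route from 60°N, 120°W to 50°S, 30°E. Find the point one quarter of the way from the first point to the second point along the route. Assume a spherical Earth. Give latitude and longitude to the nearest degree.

≈ 49°N, 50°W

Convert each endpoint to a unit vector on the sphere (x = cos φ cos λ, y = cos φ sin λ, z = sin φ).
The central angle between the endpoints is δ = arccos(p₁·p₂) ≈ 2.799 rad (160.3°).
Interpolate at f = 1/4 with slerp weights a = sin((1−f)δ)/sin δ ≈ 2.568, b = sin(fδ)/sin δ ≈ 1.915.
p = a·p₁ + b·p₂ ≈ (0.424, -0.497, 0.757); φ = arcsin(p_z) ≈ 49.24°, λ = atan2(p_y, p_x) ≈ -49.53°.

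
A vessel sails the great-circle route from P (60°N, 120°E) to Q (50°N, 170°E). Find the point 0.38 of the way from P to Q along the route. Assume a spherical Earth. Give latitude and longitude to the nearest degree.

The haversine formula gives a central angle δ ≈ 0.516 rad (29.5°) between the endpoints.
Interpolate at f = 0.38 with slerp weights a = sin((1−f)δ)/sin δ ≈ 0.637, b = sin(fδ)/sin δ ≈ 0.395.
p = a·p₁ + b·p₂ ≈ (-0.409, 0.320, 0.854); φ = arcsin(p_z) ≈ 58.70°, λ = atan2(p_y, p_x) ≈ 141.97°.

≈ (59°N, 142°E)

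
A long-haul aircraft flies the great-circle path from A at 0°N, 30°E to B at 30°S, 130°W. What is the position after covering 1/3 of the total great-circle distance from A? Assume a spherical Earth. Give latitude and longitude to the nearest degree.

≈ 40°S, 0°E

Write both endpoints as unit vectors p₁, p₂ with components (cos φ cos λ, cos φ sin λ, sin φ).
The central angle between the endpoints is δ = arccos(p₁·p₂) ≈ 2.521 rad (144.5°).
Interpolate at f = 1/3 with slerp weights a = sin((1−f)δ)/sin δ ≈ 1.710, b = sin(fδ)/sin δ ≈ 1.282.
p = a·p₁ + b·p₂ ≈ (0.768, 0.005, -0.641); φ = arcsin(p_z) ≈ -39.86°, λ = atan2(p_y, p_x) ≈ 0.35°.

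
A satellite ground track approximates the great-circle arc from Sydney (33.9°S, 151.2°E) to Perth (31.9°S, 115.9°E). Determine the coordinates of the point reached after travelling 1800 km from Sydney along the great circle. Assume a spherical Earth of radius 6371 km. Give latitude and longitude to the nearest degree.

≈ (34°S, 132°E)

Convert each endpoint to a unit vector on the sphere (x = cos φ cos λ, y = cos φ sin λ, z = sin φ).
The central angle between the endpoints is δ = arccos(p₁·p₂) ≈ 0.516 rad (29.6°). The total great-circle distance is δ·R ≈ 0.516 × 6371 ≈ 3287 km, so the target fraction is f = 1800/3287 ≈ 0.548.
Interpolate at f ≈ 0.548 with slerp weights a = sin((1−f)δ)/sin δ ≈ 0.469, b = sin(fδ)/sin δ ≈ 0.565.
p = a·p₁ + b·p₂ ≈ (-0.551, 0.619, -0.560); φ = arcsin(p_z) ≈ -34.06°, λ = atan2(p_y, p_x) ≈ 131.65°.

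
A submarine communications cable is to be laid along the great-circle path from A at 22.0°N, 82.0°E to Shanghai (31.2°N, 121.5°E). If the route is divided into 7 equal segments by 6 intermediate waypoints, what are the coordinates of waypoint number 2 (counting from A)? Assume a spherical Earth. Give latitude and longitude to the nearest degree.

≈ 26°N, 93°E

Convert each endpoint to a unit vector on the sphere (x = cos φ cos λ, y = cos φ sin λ, z = sin φ).
The central angle between the endpoints is δ = arccos(p₁·p₂) ≈ 0.633 rad (36.3°).
Interpolate at f = 2/7 with slerp weights a = sin((1−f)δ)/sin δ ≈ 0.739, b = sin(fδ)/sin δ ≈ 0.304.
p = a·p₁ + b·p₂ ≈ (-0.041, 0.900, 0.434); φ = arcsin(p_z) ≈ 25.73°, λ = atan2(p_y, p_x) ≈ 92.58°.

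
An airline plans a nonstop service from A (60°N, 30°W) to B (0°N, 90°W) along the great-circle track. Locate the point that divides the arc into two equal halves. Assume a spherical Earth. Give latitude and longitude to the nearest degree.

≈ (33°N, 71°W)

From cos δ = sin φ₁ sin φ₂ + cos φ₁ cos φ₂ cos Δλ, the central angle is δ ≈ 1.318 rad (75.5°).
Interpolate at f = 1/2 with slerp weights a = sin((1−f)δ)/sin δ ≈ 0.632, b = sin(fδ)/sin δ ≈ 0.632.
p = a·p₁ + b·p₂ ≈ (0.274, -0.791, 0.548); φ = arcsin(p_z) ≈ 33.21°, λ = atan2(p_y, p_x) ≈ -70.89°.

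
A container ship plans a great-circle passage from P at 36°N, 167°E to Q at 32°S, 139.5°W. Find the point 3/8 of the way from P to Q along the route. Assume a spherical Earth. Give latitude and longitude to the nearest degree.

Write both endpoints as unit vectors p₁, p₂ with components (cos φ cos λ, cos φ sin λ, sin φ).
The central angle between the endpoints is δ = arccos(p₁·p₂) ≈ 1.474 rad (84.5°).
Interpolate at f = 3/8 with slerp weights a = sin((1−f)δ)/sin δ ≈ 0.800, b = sin(fδ)/sin δ ≈ 0.528.
p = a·p₁ + b·p₂ ≈ (-0.971, -0.145, 0.191); φ = arcsin(p_z) ≈ 11.00°, λ = atan2(p_y, p_x) ≈ -171.51°.

≈ 11°N, 172°W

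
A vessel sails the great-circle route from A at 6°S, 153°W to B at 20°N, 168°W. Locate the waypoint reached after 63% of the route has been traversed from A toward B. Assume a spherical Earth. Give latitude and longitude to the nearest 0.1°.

≈ 10.4°N, 162.2°W

Convert each endpoint to a unit vector on the sphere (x = cos φ cos λ, y = cos φ sin λ, z = sin φ).
The central angle between the endpoints is δ = arccos(p₁·p₂) ≈ 0.522 rad (29.9°).
Interpolate at f = 0.63 with slerp weights a = sin((1−f)δ)/sin δ ≈ 0.385, b = sin(fδ)/sin δ ≈ 0.648.
p = a·p₁ + b·p₂ ≈ (-0.936, -0.300, 0.181); φ = arcsin(p_z) ≈ 10.45°, λ = atan2(p_y, p_x) ≈ -162.22°.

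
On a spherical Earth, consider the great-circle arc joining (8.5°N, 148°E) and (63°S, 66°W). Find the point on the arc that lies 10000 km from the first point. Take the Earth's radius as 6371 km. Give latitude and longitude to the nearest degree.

Write both endpoints as unit vectors p₁, p₂ with components (cos φ cos λ, cos φ sin λ, sin φ).
The central angle between the endpoints is δ = arccos(p₁·p₂) ≈ 2.099 rad (120.3°). The total great-circle distance is δ·R ≈ 2.099 × 6371 ≈ 13372 km, so the target fraction is f = 10000/13372 ≈ 0.748.
Interpolate at f ≈ 0.748 with slerp weights a = sin((1−f)δ)/sin δ ≈ 0.585, b = sin(fδ)/sin δ ≈ 1.158.
p = a·p₁ + b·p₂ ≈ (-0.277, -0.174, -0.945); φ = arcsin(p_z) ≈ -70.94°, λ = atan2(p_y, p_x) ≈ -147.86°.

≈ (71°S, 148°W)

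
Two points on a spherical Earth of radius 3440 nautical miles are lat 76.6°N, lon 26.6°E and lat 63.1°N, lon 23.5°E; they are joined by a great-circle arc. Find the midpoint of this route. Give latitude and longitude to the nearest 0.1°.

Convert each endpoint to a unit vector on the sphere (x = cos φ cos λ, y = cos φ sin λ, z = sin φ).
The central angle between the endpoints is δ = arccos(p₁·p₂) ≈ 0.236 rad (13.5°).
Interpolate at f = 1/2 with slerp weights a = sin((1−f)δ)/sin δ ≈ 0.504, b = sin(fδ)/sin δ ≈ 0.504.
p = a·p₁ + b·p₂ ≈ (0.313, 0.143, 0.939); φ = arcsin(p_z) ≈ 69.86°, λ = atan2(p_y, p_x) ≈ 24.55°.

≈ lat 69.9°N, lon 24.5°E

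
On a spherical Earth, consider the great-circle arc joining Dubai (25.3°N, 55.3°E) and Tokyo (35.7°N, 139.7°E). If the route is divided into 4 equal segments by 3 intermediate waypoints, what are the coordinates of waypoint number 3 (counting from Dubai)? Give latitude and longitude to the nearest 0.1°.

≈ 39.3°N, 117.6°E

Write both endpoints as unit vectors p₁, p₂ with components (cos φ cos λ, cos φ sin λ, sin φ).
The central angle between the endpoints is δ = arccos(p₁·p₂) ≈ 1.244 rad (71.3°).
Interpolate at f = 3/4 with slerp weights a = sin((1−f)δ)/sin δ ≈ 0.323, b = sin(fδ)/sin δ ≈ 0.848.
p = a·p₁ + b·p₂ ≈ (-0.359, 0.686, 0.633); φ = arcsin(p_z) ≈ 39.28°, λ = atan2(p_y, p_x) ≈ 117.64°.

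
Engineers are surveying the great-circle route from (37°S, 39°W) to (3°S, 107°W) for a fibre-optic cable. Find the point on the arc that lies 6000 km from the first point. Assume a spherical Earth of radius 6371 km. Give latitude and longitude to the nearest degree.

≈ (13°S, 94°W)

The haversine formula gives a central angle δ ≈ 1.234 rad (70.7°) between the endpoints. The total great-circle distance is δ·R ≈ 1.234 × 6371 ≈ 7863 km, so the target fraction is f = 6000/7863 ≈ 0.763.
Interpolate at f ≈ 0.763 with slerp weights a = sin((1−f)δ)/sin δ ≈ 0.305, b = sin(fδ)/sin δ ≈ 0.857.
p = a·p₁ + b·p₂ ≈ (-0.061, -0.972, -0.229); φ = arcsin(p_z) ≈ -13.22°, λ = atan2(p_y, p_x) ≈ -93.57°.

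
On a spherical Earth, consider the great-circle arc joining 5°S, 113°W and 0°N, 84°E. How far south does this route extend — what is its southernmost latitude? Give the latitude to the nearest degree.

≈ 17°S

The great circle lies in the plane with unit normal n̂ = (p₁ × p₂)/|p₁ × p₂|.
Here n̂_z ≈ -0.958; the vertex latitude is φ_max = arccos|n̂_z| ≈ 16.7°.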